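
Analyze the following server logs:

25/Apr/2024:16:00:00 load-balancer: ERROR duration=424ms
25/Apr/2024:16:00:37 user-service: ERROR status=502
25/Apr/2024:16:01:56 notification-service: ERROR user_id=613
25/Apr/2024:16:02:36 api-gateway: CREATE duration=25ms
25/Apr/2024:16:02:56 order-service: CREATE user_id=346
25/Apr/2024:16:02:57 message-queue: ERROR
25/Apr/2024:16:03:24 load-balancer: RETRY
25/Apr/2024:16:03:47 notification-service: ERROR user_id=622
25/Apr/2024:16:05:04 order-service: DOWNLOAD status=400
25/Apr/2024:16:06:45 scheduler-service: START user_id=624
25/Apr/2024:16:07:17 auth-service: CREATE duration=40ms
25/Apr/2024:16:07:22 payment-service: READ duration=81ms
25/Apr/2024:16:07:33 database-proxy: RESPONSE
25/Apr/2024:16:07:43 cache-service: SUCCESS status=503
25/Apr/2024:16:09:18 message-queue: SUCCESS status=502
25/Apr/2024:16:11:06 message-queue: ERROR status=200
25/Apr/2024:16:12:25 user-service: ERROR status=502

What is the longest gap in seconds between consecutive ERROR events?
439

To find the longest gap:

1. Extract all ERROR events in chronological order
2. Calculate time differences between consecutive events
3. Find the maximum difference
4. Longest gap: 439 seconds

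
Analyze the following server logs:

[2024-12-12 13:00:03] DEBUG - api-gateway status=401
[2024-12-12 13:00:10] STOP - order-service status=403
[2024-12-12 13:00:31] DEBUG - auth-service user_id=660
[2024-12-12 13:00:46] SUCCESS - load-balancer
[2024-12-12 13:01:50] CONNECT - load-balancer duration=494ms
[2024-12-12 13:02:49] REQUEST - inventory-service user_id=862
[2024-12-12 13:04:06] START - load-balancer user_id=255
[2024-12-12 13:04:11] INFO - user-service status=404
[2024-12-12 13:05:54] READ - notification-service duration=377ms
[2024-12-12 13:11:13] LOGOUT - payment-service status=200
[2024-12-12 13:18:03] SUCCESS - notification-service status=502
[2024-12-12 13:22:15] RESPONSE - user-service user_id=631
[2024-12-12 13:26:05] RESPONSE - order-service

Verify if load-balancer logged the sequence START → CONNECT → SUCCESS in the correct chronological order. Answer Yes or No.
No

To verify sequence order:

1. Find all events in sequence START → CONNECT → SUCCESS for load-balancer
2. Extract their timestamps
3. Check if timestamps are in ascending order
4. Result: No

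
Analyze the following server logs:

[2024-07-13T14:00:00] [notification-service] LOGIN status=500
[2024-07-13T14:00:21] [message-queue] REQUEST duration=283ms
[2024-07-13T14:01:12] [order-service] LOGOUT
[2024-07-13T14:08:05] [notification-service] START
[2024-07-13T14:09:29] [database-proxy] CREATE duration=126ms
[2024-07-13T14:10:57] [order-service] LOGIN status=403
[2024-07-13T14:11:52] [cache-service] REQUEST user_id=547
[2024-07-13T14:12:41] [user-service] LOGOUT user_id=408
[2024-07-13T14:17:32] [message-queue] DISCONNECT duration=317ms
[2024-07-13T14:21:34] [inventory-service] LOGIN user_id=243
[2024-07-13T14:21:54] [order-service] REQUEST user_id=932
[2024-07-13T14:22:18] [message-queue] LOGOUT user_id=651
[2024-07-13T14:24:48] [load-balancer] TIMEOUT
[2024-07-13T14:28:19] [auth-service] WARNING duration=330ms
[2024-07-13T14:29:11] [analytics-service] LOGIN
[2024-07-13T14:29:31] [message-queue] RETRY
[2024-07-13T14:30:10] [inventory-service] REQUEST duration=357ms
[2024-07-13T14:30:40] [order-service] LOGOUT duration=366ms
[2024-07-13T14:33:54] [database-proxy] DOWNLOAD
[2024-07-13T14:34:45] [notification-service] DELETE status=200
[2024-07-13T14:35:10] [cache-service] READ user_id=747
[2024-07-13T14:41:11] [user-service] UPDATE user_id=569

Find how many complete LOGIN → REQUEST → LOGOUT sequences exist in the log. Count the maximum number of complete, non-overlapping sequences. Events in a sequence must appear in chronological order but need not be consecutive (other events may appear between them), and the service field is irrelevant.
4

To count sequences:

1. Look for pattern: LOGIN → REQUEST → LOGOUT
2. Greedily scan the log in chronological order, matching each sequence element in turn (ignoring service)
3. Each time the full pattern completes, increment the count and restart matching from the next event
4. Complete non-overlapping sequences found: 4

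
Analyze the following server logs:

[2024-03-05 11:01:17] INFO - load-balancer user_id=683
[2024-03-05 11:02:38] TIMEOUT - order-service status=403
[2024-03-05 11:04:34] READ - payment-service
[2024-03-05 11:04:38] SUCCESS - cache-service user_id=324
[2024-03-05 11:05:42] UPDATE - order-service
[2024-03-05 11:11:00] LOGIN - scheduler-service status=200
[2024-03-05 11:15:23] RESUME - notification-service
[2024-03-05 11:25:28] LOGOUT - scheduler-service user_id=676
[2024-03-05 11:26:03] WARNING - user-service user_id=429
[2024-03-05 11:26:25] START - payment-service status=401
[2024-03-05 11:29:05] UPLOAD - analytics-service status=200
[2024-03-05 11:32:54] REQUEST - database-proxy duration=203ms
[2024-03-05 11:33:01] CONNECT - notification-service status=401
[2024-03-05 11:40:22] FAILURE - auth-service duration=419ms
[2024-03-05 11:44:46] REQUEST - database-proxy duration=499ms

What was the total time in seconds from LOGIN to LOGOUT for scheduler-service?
868

To calculate state duration:

1. Find LOGIN event for scheduler-service: 2024-03-05 11:11:00
2. Find LOGOUT event for scheduler-service: 2024-03-05 11:25:28
3. Calculate duration: 2024-03-05 11:25:28 - 2024-03-05 11:11:00 = 868 seconds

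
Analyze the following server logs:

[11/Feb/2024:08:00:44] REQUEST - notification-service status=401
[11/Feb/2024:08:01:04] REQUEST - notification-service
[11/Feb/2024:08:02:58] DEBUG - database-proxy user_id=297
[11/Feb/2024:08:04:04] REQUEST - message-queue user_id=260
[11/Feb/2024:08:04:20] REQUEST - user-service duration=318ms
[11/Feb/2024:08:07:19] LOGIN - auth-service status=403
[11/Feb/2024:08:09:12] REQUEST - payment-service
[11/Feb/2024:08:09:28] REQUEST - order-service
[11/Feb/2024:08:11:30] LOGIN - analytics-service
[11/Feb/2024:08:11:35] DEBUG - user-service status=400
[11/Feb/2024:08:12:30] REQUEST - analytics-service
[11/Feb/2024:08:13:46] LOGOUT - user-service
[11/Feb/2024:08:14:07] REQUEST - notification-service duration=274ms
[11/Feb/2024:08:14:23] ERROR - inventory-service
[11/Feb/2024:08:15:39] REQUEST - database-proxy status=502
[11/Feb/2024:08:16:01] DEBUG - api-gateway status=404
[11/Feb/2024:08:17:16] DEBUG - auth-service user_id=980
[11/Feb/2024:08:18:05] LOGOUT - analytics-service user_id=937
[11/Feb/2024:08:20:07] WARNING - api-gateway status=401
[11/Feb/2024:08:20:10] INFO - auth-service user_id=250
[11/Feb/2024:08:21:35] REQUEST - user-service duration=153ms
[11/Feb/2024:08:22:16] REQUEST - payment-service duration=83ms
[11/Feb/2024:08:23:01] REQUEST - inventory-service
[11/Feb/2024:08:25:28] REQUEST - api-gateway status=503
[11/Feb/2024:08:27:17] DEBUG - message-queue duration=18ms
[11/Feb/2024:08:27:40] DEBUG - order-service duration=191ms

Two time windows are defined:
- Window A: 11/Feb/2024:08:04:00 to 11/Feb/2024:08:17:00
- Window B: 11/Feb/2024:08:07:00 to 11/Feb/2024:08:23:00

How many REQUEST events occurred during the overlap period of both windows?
5

To find overlap events:

1. Window A: 11/Feb/2024:08:04:00 to 11/Feb/2024:08:17:00
2. Window B: 11/Feb/2024:08:07:00 to 11/Feb/2024:08:23:00
3. Overlap period: 11/Feb/2024:08:07:00 to 11/Feb/2024:08:17:00
4. Count REQUEST events in overlap: 5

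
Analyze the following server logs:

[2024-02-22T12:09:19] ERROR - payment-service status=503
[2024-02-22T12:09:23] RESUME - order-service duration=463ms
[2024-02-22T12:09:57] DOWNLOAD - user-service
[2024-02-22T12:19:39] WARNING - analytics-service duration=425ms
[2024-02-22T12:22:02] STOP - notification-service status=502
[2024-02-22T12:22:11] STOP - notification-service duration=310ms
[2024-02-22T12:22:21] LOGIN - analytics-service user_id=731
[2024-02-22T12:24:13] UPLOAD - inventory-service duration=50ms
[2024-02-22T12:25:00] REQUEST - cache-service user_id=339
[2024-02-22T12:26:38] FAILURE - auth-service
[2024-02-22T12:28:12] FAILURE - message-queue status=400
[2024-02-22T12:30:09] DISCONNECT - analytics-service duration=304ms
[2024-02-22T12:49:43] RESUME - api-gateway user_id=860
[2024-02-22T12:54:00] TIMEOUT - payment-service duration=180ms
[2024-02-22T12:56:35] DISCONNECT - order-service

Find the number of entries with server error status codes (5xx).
2

To find matching entries:

1. Pattern to match: server error status codes (5xx)
2. Scan each log entry for the pattern
3. Count matches: 2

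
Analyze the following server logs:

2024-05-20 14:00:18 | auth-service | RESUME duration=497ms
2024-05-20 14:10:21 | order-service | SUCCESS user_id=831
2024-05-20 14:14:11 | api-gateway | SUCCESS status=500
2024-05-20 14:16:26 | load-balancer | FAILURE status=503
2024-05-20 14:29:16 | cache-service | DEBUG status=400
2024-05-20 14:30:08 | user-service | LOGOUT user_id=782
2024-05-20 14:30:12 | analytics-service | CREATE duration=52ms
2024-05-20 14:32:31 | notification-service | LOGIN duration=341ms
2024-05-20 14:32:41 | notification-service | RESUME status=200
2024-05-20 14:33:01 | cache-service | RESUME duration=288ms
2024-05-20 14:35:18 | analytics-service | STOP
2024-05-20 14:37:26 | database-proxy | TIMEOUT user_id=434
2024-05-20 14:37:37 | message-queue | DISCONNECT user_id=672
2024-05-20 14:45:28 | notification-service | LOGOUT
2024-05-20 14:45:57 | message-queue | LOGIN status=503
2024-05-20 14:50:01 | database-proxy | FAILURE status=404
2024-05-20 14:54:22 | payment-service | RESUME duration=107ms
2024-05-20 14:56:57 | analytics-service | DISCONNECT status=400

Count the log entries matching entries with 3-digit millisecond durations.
4

To find matching entries:

1. Pattern to match: entries with 3-digit millisecond durations
2. Scan each log entry for the pattern
3. Count matches: 4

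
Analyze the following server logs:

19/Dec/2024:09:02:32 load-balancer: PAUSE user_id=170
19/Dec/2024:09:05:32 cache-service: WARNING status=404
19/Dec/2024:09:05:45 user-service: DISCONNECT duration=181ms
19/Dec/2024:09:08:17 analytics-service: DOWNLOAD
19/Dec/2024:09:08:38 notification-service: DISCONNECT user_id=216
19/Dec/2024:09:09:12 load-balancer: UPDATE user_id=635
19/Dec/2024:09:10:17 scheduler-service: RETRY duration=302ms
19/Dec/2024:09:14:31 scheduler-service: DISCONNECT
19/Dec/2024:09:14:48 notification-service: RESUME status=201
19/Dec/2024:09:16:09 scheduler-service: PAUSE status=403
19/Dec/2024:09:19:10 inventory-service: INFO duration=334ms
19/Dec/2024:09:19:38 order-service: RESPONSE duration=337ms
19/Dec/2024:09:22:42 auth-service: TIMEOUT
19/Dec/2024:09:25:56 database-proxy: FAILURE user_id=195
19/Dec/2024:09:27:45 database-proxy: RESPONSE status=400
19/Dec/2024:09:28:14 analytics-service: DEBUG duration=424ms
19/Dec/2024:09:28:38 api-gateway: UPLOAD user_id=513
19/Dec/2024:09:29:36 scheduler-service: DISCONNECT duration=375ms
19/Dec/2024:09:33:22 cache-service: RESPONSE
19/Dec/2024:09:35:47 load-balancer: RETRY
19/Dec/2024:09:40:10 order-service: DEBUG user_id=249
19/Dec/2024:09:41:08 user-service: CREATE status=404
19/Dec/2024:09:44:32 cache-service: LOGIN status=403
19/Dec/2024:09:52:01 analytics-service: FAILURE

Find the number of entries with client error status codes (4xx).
5

To find matching entries:

1. Pattern to match: client error status codes (4xx)
2. Scan each log entry for the pattern
3. Count matches: 5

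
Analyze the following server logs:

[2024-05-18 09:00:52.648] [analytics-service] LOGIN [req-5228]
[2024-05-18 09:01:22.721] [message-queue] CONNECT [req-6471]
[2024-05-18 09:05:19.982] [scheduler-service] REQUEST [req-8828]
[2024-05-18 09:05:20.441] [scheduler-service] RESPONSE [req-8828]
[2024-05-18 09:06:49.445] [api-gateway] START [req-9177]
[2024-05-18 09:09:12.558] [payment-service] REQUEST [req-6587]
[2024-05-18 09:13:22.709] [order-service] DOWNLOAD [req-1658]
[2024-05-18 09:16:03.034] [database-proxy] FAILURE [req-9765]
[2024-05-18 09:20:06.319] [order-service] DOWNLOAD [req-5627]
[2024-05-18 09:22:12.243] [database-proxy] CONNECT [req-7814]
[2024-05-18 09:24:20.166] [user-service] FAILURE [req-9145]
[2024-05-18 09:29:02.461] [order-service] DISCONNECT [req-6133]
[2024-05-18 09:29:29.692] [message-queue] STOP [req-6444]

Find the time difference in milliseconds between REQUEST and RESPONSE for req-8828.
459

To calculate latency:

1. Find REQUEST with id req-8828: 2024-05-18 09:05:19.982
2. Find RESPONSE with id req-8828: 2024-05-18 09:05:20.441
3. Latency: 2024-05-18 09:05:20.441 - 2024-05-18 09:05:19.982 = 459ms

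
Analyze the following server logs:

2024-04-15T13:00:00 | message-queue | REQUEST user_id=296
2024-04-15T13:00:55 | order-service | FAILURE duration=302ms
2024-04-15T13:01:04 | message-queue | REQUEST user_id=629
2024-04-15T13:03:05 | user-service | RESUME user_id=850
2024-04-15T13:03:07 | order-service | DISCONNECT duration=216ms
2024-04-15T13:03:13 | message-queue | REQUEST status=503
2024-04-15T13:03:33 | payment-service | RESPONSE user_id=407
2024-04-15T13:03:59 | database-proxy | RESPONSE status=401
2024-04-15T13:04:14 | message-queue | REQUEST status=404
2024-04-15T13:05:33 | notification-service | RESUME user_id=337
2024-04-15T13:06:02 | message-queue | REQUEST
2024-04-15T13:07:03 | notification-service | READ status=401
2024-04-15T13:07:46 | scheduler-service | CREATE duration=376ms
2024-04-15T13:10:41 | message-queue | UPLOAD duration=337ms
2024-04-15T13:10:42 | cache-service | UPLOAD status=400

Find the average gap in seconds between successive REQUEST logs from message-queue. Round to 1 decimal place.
90.5

To calculate average interval:

1. Find all REQUEST events for message-queue in order
2. Calculate time gaps between consecutive events
3. Compute mean of gaps: 362 / 4 = 90.5 seconds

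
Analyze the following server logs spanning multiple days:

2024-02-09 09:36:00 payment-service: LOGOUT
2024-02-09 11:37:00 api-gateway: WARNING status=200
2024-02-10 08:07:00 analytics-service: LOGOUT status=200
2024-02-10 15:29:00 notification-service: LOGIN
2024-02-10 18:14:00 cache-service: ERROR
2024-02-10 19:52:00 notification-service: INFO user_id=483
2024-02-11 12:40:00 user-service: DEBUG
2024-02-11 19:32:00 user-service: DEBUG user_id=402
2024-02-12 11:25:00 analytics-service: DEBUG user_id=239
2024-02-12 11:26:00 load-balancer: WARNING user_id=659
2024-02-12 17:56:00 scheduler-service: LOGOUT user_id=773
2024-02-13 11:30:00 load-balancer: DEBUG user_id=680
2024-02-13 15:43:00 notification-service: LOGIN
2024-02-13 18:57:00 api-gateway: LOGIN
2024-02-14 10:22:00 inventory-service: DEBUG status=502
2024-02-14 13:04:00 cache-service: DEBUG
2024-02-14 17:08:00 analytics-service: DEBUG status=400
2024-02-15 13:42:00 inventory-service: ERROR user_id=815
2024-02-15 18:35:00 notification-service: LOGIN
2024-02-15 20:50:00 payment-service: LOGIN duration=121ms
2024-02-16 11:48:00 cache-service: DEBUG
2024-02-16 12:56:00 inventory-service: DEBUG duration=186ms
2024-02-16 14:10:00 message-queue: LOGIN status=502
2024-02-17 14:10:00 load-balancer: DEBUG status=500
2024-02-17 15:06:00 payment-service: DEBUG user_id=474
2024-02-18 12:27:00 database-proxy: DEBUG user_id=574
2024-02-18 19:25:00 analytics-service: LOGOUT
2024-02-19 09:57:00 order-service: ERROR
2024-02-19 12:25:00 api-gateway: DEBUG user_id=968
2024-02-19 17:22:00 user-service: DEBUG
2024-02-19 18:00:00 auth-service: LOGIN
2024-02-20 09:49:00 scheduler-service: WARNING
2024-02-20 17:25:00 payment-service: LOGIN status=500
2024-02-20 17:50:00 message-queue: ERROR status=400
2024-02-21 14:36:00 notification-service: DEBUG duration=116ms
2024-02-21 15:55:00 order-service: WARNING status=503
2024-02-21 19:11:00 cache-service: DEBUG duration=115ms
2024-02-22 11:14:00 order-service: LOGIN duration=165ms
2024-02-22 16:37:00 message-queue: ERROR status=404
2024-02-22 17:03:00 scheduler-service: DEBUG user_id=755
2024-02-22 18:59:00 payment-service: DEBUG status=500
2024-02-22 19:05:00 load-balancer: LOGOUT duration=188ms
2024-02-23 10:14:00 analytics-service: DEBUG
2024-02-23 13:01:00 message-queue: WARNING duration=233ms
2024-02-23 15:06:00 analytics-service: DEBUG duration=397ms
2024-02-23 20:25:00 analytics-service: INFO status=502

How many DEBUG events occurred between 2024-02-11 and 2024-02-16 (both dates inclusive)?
9

To filter by date range:

1. Date range: 2024-02-11 through 2024-02-16, both dates inclusive
2. Filter for DEBUG events whose date falls in this range
3. Count matching events: 9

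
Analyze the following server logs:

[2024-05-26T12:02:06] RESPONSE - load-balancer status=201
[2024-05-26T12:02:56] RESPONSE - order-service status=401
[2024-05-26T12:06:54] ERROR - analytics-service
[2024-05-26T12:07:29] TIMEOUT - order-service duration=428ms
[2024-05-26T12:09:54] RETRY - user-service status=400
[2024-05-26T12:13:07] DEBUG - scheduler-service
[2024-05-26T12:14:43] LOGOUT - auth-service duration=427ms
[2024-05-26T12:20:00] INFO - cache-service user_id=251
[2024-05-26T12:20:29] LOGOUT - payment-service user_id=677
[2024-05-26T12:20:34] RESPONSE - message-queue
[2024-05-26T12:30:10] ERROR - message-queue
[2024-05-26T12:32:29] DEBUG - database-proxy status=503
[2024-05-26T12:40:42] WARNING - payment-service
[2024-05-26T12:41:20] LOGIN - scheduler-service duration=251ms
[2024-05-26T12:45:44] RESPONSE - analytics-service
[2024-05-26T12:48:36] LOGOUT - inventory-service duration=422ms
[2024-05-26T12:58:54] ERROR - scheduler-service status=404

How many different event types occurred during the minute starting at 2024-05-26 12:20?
3

To count unique event types:

1. Filter events in the minute starting at 2024-05-26 12:20
2. Extract event types from matching entries
3. Count unique types: 3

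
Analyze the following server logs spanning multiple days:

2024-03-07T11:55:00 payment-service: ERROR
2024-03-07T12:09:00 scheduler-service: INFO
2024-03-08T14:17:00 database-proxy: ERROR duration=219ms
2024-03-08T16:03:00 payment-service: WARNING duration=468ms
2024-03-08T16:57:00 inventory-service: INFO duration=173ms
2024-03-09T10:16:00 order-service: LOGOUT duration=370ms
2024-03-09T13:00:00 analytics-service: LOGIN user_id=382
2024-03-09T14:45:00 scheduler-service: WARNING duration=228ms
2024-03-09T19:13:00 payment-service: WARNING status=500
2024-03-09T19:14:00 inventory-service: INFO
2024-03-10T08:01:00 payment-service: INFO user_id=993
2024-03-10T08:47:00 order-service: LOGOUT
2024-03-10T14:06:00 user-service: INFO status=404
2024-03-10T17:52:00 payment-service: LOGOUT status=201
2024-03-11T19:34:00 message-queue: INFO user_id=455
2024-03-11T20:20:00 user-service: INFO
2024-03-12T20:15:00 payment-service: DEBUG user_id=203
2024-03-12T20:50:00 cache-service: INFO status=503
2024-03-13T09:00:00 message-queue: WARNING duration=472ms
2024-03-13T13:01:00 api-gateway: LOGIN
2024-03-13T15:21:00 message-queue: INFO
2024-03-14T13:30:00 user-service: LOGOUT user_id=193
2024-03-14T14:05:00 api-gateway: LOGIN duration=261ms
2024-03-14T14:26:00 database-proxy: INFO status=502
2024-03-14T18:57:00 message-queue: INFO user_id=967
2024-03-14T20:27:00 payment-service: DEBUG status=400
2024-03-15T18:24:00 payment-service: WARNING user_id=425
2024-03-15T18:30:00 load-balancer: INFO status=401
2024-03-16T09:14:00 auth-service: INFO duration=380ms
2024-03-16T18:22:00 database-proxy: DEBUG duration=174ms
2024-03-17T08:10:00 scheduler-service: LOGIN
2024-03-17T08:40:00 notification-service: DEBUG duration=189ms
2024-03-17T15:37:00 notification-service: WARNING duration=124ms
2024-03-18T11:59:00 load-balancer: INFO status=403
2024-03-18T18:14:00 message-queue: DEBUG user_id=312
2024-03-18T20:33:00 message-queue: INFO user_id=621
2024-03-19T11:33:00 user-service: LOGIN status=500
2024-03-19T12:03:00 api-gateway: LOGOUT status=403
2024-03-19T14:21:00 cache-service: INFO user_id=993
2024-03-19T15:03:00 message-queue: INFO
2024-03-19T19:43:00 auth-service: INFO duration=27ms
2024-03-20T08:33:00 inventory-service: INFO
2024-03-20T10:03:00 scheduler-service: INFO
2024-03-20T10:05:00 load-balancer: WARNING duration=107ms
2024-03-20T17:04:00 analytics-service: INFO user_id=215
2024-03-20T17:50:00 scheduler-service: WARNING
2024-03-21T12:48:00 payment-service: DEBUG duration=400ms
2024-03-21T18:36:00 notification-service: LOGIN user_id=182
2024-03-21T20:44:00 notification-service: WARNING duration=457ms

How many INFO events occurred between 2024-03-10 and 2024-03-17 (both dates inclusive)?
10

To filter by date range:

1. Date range: 2024-03-10 through 2024-03-17, both dates inclusive
2. Filter for INFO events whose date falls in this range
3. Count matching events: 10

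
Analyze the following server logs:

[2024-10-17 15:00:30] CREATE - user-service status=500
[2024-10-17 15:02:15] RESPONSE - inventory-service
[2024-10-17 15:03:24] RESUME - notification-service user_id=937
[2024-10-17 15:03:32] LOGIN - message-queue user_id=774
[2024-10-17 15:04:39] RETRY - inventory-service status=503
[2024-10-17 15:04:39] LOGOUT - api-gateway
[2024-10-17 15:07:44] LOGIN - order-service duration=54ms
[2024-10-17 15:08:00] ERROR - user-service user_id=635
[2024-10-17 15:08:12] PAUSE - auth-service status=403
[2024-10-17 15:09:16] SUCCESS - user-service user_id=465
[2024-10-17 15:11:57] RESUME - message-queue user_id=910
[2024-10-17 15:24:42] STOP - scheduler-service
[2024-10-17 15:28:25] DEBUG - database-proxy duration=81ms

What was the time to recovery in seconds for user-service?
76

To calculate recovery time:

1. Find ERROR event for user-service: 2024-10-17 15:08:00
2. Find next SUCCESS event for user-service: 2024-10-17 15:09:16
3. Recovery time: 2024-10-17 15:09:16 - 2024-10-17 15:08:00 = 76 seconds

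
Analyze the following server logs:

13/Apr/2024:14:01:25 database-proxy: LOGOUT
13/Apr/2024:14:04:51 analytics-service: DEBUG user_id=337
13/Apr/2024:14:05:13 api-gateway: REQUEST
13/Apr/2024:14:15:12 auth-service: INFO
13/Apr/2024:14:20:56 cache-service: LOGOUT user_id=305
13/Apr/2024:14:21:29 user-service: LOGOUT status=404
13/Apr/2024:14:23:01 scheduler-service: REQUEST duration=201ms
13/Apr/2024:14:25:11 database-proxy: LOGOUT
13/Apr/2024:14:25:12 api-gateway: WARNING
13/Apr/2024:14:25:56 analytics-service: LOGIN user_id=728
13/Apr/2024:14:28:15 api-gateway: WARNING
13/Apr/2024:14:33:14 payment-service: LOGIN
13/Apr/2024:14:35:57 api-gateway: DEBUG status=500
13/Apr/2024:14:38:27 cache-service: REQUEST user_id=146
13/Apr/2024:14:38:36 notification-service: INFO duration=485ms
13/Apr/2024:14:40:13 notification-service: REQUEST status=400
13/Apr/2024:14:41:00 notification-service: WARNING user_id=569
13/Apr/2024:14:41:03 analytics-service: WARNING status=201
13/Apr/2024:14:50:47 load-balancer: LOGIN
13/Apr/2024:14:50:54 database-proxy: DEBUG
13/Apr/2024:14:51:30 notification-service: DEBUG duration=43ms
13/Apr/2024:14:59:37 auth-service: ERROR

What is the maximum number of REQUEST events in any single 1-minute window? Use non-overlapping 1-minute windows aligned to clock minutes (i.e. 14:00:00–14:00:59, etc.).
1

To find the burst window:

1. Divide the log period into non-overlapping 1-minute windows starting at 14:00
2. Count REQUEST events in each window
3. Find the window with maximum count
4. Maximum events in a window: 1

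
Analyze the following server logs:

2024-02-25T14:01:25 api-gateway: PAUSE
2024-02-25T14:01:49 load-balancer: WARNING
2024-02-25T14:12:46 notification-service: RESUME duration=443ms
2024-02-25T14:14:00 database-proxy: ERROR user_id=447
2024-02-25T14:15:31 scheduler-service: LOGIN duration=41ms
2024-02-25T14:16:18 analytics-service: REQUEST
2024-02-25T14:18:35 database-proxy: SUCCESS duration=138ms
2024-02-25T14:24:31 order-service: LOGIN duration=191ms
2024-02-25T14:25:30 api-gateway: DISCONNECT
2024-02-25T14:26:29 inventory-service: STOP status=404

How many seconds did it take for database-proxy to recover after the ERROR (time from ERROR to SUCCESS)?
275

To calculate recovery time:

1. Find ERROR event for database-proxy: 2024-02-25T14:14:00
2. Find next SUCCESS event for database-proxy: 2024-02-25T14:18:35
3. Recovery time: 2024-02-25T14:18:35 - 2024-02-25T14:14:00 = 275 seconds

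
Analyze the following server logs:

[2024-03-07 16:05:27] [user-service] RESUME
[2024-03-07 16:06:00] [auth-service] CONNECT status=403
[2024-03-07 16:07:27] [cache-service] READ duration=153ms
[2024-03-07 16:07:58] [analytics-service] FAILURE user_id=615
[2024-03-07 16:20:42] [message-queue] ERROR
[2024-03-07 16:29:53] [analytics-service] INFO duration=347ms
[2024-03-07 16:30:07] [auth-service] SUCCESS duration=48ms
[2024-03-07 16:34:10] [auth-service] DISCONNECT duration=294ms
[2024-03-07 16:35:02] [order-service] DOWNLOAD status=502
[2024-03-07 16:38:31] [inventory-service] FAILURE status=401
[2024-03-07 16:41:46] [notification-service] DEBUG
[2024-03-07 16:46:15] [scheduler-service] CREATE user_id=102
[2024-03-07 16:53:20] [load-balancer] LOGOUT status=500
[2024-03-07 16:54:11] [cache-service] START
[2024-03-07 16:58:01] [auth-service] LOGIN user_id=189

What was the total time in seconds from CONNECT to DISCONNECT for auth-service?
1690

To calculate state duration:

1. Find CONNECT event for auth-service: 2024-03-07 16:06:00
2. Find DISCONNECT event for auth-service: 2024-03-07 16:34:10
3. Calculate duration: 2024-03-07 16:34:10 - 2024-03-07 16:06:00 = 1690 seconds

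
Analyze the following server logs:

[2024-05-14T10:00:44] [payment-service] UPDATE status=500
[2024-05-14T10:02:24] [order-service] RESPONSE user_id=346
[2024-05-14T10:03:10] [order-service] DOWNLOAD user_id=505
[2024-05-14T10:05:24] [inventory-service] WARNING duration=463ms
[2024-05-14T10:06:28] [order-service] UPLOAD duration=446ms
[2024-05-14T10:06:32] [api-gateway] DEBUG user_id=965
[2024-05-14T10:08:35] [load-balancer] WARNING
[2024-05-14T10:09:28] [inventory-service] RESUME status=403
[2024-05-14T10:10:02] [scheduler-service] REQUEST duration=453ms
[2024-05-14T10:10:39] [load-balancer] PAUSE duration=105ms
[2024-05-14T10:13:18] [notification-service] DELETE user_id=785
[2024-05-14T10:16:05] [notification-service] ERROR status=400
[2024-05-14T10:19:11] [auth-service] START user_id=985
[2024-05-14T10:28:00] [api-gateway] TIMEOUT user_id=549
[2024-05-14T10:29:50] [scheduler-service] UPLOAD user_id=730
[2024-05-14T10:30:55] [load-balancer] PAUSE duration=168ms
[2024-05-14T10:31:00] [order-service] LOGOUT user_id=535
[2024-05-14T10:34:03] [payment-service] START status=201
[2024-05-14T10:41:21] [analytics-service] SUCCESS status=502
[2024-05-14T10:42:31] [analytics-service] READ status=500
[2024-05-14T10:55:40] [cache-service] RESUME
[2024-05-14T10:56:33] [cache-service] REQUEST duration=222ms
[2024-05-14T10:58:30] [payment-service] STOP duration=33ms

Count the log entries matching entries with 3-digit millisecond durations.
6

To find matching entries:

1. Pattern to match: entries with 3-digit millisecond durations
2. Scan each log entry for the pattern
3. Count matches: 6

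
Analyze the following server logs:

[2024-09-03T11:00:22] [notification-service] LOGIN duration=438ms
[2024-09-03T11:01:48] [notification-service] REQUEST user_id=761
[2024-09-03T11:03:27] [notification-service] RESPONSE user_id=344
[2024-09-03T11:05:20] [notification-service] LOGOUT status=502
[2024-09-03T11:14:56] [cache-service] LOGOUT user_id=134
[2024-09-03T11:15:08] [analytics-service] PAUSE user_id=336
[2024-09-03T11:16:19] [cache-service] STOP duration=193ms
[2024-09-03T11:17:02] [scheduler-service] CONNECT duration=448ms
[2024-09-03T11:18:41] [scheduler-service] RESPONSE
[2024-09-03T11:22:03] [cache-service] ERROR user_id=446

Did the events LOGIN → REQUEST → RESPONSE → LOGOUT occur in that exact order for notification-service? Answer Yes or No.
Yes

To verify sequence order:

1. Find all events in sequence LOGIN → REQUEST → RESPONSE → LOGOUT for notification-service
2. Extract their timestamps
3. Check if timestamps are in ascending order
4. Result: Yes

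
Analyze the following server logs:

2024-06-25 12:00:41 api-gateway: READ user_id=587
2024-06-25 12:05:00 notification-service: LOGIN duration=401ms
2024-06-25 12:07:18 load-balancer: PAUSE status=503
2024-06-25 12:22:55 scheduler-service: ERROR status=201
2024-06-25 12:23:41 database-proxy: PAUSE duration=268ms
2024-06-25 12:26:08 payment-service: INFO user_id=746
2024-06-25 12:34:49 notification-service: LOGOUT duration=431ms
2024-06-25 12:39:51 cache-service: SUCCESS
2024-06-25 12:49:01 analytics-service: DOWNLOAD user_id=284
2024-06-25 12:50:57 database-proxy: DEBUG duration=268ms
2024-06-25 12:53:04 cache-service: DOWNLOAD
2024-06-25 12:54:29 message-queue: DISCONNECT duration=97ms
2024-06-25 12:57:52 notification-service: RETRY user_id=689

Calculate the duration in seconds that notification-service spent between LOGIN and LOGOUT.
1789

To calculate state duration:

1. Find LOGIN event for notification-service: 2024-06-25 12:05:00
2. Find LOGOUT event for notification-service: 2024-06-25 12:34:49
3. Calculate duration: 2024-06-25 12:34:49 - 2024-06-25 12:05:00 = 1789 seconds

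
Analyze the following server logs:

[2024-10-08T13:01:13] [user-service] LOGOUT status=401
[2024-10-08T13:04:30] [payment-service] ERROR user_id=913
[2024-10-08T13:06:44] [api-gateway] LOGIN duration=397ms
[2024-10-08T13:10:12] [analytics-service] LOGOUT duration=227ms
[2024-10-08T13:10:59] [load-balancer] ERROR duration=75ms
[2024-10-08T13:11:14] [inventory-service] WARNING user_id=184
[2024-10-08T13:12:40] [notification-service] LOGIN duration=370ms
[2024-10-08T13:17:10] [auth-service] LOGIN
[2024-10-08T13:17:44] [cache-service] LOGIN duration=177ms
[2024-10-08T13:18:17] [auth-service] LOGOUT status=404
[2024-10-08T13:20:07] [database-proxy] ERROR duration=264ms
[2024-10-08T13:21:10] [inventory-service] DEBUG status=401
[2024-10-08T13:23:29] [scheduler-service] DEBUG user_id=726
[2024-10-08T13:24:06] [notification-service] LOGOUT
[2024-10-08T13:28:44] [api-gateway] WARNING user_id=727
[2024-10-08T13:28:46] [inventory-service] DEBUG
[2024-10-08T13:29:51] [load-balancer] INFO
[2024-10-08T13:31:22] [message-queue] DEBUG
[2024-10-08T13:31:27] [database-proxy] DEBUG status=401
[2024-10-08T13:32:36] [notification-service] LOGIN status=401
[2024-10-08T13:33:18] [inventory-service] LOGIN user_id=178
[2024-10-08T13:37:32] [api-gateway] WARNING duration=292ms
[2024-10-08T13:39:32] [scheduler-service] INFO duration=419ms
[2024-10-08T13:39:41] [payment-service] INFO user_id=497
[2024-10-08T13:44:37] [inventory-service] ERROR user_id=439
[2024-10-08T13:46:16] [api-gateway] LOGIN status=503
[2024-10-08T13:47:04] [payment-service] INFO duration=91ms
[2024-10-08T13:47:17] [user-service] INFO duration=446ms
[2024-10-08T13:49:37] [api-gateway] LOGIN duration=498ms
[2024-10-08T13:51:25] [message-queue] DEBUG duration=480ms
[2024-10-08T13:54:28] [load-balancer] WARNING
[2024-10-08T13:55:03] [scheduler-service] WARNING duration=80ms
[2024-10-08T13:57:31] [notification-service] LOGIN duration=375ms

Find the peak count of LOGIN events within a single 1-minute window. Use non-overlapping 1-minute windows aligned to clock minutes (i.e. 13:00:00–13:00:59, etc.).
2

To find the burst window:

1. Divide the log period into non-overlapping 1-minute windows starting at 13:00
2. Count LOGIN events in each window
3. Find the window with maximum count
4. Maximum events in a window: 2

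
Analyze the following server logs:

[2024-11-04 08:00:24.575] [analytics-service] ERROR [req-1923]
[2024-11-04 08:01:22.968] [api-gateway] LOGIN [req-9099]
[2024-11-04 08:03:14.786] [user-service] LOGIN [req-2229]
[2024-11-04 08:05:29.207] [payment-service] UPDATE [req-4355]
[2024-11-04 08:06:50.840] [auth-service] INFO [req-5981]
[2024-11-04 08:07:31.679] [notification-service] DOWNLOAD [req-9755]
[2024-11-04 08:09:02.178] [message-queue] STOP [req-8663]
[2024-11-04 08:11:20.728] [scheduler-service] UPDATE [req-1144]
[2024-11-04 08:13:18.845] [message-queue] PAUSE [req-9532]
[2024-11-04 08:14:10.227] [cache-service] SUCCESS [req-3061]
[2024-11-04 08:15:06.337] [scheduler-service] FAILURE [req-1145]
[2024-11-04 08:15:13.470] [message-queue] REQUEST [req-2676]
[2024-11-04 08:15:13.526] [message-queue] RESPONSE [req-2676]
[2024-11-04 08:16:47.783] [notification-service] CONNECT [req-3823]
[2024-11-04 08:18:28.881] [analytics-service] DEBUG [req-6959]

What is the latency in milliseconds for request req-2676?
56

To calculate latency:

1. Find REQUEST with id req-2676: 2024-11-04 08:15:13.470
2. Find RESPONSE with id req-2676: 2024-11-04 08:15:13.526
3. Latency: 2024-11-04 08:15:13.526 - 2024-11-04 08:15:13.470 = 56ms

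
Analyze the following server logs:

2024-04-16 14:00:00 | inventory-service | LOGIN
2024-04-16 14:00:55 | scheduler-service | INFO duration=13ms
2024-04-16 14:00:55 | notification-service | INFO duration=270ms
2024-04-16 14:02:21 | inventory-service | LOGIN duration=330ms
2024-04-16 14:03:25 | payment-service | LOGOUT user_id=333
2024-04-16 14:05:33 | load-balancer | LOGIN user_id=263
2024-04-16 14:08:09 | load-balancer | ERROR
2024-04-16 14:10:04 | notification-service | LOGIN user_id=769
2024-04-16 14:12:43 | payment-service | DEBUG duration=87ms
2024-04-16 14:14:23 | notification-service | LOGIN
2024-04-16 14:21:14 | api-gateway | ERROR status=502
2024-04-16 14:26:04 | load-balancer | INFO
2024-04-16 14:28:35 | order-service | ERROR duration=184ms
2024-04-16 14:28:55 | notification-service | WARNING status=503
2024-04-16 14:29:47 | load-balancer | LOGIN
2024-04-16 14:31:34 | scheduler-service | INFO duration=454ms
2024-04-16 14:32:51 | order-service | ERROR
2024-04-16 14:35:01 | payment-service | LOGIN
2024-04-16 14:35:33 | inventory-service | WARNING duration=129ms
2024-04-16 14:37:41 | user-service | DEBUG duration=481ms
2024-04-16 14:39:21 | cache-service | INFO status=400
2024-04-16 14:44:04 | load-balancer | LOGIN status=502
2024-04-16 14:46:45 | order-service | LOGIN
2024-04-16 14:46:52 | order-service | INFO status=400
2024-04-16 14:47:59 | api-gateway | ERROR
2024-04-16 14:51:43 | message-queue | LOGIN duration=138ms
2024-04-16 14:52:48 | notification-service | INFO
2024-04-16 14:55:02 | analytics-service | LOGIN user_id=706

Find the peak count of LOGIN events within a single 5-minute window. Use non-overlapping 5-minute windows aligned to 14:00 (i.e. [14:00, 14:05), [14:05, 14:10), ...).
2

To find the burst window:

1. Divide the log period into non-overlapping 5-minute windows starting at 14:00
2. Count LOGIN events in each window
3. Find the window with maximum count
4. Maximum events in a window: 2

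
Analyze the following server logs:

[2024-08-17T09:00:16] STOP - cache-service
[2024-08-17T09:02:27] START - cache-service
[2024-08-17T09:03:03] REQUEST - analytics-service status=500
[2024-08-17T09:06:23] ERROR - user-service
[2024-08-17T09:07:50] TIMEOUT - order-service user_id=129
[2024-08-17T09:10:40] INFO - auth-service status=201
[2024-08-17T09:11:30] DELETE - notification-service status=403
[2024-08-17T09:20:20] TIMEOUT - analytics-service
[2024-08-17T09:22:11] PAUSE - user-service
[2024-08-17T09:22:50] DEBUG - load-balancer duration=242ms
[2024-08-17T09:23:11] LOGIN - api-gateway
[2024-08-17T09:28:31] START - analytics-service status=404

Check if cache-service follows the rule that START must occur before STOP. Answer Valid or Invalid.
Invalid

To validate ordering:

1. Required order: START → STOP
2. Rule: START must occur before STOP
3. Check actual order of events for cache-service
4. Result: Invalid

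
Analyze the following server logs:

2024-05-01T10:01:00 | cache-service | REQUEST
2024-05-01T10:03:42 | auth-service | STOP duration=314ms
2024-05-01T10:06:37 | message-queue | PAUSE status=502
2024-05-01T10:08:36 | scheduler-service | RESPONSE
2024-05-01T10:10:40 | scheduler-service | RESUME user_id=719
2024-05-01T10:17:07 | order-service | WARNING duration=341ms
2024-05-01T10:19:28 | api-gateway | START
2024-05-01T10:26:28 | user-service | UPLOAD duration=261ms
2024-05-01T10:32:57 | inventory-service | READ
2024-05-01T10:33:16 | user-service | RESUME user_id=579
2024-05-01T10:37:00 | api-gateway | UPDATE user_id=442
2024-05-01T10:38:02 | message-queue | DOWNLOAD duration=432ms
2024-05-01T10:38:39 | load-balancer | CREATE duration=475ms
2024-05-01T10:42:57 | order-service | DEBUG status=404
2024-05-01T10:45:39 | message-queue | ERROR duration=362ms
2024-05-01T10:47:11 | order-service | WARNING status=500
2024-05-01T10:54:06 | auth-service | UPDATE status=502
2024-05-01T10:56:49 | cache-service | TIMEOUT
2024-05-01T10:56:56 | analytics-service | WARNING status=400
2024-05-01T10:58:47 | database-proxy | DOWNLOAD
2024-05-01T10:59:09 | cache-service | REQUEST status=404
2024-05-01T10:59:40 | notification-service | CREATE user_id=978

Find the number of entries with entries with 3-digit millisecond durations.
6

To find matching entries:

1. Pattern to match: entries with 3-digit millisecond durations
2. Scan each log entry for the pattern
3. Count matches: 6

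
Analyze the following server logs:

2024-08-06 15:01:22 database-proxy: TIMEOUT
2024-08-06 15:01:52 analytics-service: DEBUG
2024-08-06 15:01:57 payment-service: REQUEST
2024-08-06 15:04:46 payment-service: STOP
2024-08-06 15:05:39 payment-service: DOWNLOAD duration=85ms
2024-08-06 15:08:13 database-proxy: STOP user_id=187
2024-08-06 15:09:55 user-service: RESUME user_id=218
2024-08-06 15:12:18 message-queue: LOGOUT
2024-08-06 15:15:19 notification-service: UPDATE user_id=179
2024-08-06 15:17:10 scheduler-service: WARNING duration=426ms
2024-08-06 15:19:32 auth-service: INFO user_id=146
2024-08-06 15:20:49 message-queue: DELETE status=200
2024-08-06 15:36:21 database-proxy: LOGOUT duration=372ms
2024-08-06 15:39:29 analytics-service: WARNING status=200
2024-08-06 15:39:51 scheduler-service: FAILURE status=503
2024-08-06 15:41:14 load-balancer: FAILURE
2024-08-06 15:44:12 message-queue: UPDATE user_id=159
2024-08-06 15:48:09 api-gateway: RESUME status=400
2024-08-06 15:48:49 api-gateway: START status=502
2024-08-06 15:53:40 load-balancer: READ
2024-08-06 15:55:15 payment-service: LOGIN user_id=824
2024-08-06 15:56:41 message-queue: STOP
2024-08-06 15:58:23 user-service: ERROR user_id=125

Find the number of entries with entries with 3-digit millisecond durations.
2

To find matching entries:

1. Pattern to match: entries with 3-digit millisecond durations
2. Scan each log entry for the pattern
3. Count matches: 2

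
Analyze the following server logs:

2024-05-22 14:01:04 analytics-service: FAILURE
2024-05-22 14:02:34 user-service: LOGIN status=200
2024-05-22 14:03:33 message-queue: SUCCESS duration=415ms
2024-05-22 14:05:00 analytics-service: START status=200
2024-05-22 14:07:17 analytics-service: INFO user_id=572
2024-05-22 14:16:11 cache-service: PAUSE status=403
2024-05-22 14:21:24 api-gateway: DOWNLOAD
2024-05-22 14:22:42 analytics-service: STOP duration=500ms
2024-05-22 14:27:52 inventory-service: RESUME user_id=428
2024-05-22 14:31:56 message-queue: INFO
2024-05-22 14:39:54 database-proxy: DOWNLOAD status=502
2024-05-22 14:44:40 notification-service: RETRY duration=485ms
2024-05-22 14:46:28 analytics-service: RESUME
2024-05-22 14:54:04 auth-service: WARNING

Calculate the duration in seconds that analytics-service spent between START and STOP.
1062

To calculate state duration:

1. Find START event for analytics-service: 2024-05-22 14:05:00
2. Find STOP event for analytics-service: 2024-05-22 14:22:42
3. Calculate duration: 2024-05-22 14:22:42 - 2024-05-22 14:05:00 = 1062 seconds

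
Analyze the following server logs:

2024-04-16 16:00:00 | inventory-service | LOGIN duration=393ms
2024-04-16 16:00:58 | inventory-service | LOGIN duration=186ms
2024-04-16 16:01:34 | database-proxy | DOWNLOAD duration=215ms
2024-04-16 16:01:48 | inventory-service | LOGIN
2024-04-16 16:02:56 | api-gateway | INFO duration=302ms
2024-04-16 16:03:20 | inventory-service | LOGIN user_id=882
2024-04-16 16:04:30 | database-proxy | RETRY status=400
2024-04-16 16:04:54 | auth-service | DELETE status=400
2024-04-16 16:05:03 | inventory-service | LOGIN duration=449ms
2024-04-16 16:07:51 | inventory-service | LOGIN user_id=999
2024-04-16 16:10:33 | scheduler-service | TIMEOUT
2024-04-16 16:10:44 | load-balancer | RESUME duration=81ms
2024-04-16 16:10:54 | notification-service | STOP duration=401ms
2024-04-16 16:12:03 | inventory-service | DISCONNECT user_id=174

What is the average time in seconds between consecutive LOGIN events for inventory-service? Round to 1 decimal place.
94.2

To calculate average interval:

1. Find all LOGIN events for inventory-service in order
2. Calculate time gaps between consecutive events
3. Compute mean of gaps: 471 / 5 = 94.2 seconds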